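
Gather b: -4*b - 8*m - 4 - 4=-4*b - 8*m - 8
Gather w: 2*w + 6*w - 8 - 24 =8*w - 32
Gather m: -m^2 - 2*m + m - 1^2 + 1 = -m^2 - m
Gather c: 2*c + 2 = 2*c + 2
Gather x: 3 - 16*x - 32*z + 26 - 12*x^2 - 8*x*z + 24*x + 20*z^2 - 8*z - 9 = -12*x^2 + x*(8 - 8*z) + 20*z^2 - 40*z + 20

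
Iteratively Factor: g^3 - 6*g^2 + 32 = (g + 2)*(g^2 - 8*g + 16) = (g - 4)*(g + 2)*(g - 4)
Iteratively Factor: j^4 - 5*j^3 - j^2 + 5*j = (j - 1)*(j^3 - 4*j^2 - 5*j) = (j - 5)*(j - 1)*(j^2 + j) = j*(j - 5)*(j - 1)*(j + 1)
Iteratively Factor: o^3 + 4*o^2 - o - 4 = (o - 1)*(o^2 + 5*o + 4) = (o - 1)*(o + 1)*(o + 4)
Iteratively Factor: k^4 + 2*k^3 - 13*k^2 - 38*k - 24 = (k - 4)*(k^3 + 6*k^2 + 11*k + 6) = (k - 4)*(k + 2)*(k^2 + 4*k + 3) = (k - 4)*(k + 1)*(k + 2)*(k + 3)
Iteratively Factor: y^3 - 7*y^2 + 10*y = (y)*(y^2 - 7*y + 10) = y*(y - 5)*(y - 2)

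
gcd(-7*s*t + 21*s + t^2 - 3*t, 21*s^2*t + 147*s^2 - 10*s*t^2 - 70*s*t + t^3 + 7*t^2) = 7*s - t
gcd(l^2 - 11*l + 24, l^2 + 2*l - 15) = l - 3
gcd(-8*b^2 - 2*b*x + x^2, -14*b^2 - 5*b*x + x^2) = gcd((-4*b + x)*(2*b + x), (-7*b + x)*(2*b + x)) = 2*b + x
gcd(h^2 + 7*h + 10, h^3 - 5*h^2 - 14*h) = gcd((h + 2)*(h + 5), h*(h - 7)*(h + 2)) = h + 2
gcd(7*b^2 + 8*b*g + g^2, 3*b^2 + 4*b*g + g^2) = b + g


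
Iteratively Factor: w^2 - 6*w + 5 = (w - 5)*(w - 1)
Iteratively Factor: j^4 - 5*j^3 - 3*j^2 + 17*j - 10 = (j - 1)*(j^3 - 4*j^2 - 7*j + 10) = (j - 5)*(j - 1)*(j^2 + j - 2) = (j - 5)*(j - 1)*(j + 2)*(j - 1)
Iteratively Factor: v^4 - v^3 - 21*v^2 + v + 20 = (v - 1)*(v^3 - 21*v - 20) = (v - 1)*(v + 1)*(v^2 - v - 20) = (v - 1)*(v + 1)*(v + 4)*(v - 5)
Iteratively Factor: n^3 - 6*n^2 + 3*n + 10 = (n + 1)*(n^2 - 7*n + 10) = (n - 5)*(n + 1)*(n - 2)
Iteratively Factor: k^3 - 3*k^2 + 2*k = (k - 2)*(k^2 - k) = k*(k - 2)*(k - 1)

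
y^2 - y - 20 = (y - 5)*(y + 4)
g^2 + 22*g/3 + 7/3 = (g + 1/3)*(g + 7)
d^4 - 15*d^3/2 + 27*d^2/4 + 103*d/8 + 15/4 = (d - 6)*(d - 5/2)*(d + 1/2)^2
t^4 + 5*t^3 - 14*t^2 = t^2*(t - 2)*(t + 7)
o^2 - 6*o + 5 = (o - 5)*(o - 1)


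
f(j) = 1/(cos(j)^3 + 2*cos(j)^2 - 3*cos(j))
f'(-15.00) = 0.31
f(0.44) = -2.97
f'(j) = (3*sin(j)*cos(j)^2 + 4*sin(j)*cos(j) - 3*sin(j))/(cos(j)^3 + 2*cos(j)^2 - 3*cos(j))^2 = (-3*sin(j)^3/cos(j)^2 + 4*tan(j))/((cos(j) - 1)^2*(cos(j) + 3)^2)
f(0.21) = -11.70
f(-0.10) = -50.36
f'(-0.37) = -19.60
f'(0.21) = 107.91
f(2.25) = 0.41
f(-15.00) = 0.33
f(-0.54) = -2.12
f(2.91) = 0.26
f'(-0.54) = -6.12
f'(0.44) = 11.57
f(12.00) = -1.97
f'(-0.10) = -999.97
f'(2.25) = -0.57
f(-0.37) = -4.03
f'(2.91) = -0.06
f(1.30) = -1.56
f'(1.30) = -4.03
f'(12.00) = -5.25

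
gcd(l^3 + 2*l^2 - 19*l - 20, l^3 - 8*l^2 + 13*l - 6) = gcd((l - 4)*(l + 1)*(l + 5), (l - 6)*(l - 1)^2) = 1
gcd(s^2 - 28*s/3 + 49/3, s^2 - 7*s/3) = s - 7/3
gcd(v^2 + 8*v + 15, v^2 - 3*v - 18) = v + 3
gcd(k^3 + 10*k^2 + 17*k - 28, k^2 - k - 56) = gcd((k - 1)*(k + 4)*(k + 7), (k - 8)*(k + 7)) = k + 7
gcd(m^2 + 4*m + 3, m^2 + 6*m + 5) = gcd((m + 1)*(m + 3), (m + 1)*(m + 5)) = m + 1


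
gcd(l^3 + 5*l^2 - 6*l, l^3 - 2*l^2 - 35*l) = l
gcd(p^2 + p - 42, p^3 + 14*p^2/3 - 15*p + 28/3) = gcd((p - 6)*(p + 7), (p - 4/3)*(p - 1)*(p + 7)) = p + 7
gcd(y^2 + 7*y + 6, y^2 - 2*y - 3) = y + 1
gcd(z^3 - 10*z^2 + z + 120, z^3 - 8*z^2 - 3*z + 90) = z^2 - 2*z - 15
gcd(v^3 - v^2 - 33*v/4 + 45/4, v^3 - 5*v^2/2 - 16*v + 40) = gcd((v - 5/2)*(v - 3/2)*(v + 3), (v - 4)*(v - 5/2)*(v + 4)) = v - 5/2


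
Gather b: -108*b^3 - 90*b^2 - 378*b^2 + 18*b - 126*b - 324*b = -108*b^3 - 468*b^2 - 432*b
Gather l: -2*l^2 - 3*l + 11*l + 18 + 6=-2*l^2 + 8*l + 24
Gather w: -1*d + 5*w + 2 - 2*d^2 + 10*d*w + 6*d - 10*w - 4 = -2*d^2 + 5*d + w*(10*d - 5) - 2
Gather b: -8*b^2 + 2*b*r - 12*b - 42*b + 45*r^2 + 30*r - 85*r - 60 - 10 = -8*b^2 + b*(2*r - 54) + 45*r^2 - 55*r - 70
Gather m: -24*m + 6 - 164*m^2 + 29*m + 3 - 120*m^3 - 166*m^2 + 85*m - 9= -120*m^3 - 330*m^2 + 90*m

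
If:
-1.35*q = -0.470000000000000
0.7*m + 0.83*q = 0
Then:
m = -0.41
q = 0.35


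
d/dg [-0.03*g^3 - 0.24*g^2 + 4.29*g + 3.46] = -0.09*g^2 - 0.48*g + 4.29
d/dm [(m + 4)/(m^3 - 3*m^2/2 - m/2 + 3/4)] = 4*(-8*m^3 - 42*m^2 + 48*m + 11)/(16*m^6 - 48*m^5 + 20*m^4 + 48*m^3 - 32*m^2 - 12*m + 9)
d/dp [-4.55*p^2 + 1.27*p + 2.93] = 1.27 - 9.1*p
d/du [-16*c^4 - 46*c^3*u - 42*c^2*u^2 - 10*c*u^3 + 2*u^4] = -46*c^3 - 84*c^2*u - 30*c*u^2 + 8*u^3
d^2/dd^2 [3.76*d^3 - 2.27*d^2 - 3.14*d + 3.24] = 22.56*d - 4.54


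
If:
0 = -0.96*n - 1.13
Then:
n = -1.18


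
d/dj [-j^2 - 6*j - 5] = -2*j - 6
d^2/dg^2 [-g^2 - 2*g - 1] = -2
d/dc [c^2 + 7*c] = 2*c + 7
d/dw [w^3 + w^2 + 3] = w*(3*w + 2)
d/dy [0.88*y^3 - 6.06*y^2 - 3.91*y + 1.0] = 2.64*y^2 - 12.12*y - 3.91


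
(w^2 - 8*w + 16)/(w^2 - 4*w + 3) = (w^2 - 8*w + 16)/(w^2 - 4*w + 3)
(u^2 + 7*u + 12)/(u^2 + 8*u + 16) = (u + 3)/(u + 4)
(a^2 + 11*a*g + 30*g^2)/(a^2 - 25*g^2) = (a + 6*g)/(a - 5*g)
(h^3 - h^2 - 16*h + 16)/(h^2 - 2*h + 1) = (h^2 - 16)/(h - 1)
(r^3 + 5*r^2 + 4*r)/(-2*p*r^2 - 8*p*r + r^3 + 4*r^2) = (-r - 1)/(2*p - r)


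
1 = 1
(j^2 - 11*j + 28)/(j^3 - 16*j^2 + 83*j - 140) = 1/(j - 5)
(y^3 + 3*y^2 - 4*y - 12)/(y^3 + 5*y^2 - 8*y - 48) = (y^3 + 3*y^2 - 4*y - 12)/(y^3 + 5*y^2 - 8*y - 48)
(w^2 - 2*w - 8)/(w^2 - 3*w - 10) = (w - 4)/(w - 5)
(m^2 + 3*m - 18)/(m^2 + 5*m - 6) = (m - 3)/(m - 1)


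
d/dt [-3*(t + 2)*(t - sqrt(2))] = -6*t - 6 + 3*sqrt(2)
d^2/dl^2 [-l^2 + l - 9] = -2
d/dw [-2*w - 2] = -2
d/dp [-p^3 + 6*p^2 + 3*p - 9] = -3*p^2 + 12*p + 3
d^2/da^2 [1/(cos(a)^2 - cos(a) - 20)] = (4*sin(a)^4 - 83*sin(a)^2 - 65*cos(a)/4 - 3*cos(3*a)/4 + 37)/(sin(a)^2 + cos(a) + 19)^3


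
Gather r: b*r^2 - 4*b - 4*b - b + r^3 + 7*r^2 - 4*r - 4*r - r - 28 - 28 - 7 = -9*b + r^3 + r^2*(b + 7) - 9*r - 63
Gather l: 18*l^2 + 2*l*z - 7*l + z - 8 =18*l^2 + l*(2*z - 7) + z - 8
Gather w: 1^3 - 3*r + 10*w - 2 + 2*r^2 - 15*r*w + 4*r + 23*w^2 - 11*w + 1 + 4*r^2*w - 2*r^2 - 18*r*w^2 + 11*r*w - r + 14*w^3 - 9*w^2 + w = 14*w^3 + w^2*(14 - 18*r) + w*(4*r^2 - 4*r)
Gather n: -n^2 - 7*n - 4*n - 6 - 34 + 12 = -n^2 - 11*n - 28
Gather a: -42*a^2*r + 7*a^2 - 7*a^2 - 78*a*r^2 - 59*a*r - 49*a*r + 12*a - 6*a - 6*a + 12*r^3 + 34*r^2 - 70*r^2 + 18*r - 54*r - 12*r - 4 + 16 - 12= -42*a^2*r + a*(-78*r^2 - 108*r) + 12*r^3 - 36*r^2 - 48*r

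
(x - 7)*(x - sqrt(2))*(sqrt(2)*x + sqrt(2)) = sqrt(2)*x^3 - 6*sqrt(2)*x^2 - 2*x^2 - 7*sqrt(2)*x + 12*x + 14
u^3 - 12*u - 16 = (u - 4)*(u + 2)^2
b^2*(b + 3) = b^3 + 3*b^2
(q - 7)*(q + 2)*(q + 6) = q^3 + q^2 - 44*q - 84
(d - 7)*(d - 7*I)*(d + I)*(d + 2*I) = d^4 - 7*d^3 - 4*I*d^3 + 19*d^2 + 28*I*d^2 - 133*d + 14*I*d - 98*I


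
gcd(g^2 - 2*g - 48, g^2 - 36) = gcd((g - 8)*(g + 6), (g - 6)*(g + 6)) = g + 6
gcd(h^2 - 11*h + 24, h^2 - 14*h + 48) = h - 8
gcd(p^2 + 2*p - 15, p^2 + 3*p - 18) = p - 3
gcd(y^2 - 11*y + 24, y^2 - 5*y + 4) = 1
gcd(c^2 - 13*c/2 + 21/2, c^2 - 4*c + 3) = c - 3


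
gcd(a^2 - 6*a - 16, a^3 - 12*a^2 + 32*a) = a - 8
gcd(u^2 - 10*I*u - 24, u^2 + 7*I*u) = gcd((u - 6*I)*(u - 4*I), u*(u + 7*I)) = 1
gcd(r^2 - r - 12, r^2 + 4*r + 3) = r + 3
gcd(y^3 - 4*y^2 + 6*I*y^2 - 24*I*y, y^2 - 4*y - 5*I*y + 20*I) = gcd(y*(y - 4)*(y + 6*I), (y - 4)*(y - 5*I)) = y - 4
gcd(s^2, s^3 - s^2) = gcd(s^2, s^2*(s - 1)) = s^2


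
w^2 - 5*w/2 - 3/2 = (w - 3)*(w + 1/2)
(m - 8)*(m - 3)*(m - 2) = m^3 - 13*m^2 + 46*m - 48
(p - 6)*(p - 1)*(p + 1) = p^3 - 6*p^2 - p + 6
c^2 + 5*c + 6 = (c + 2)*(c + 3)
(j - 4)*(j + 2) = j^2 - 2*j - 8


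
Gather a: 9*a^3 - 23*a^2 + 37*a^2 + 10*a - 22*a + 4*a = 9*a^3 + 14*a^2 - 8*a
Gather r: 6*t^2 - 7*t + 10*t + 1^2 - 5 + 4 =6*t^2 + 3*t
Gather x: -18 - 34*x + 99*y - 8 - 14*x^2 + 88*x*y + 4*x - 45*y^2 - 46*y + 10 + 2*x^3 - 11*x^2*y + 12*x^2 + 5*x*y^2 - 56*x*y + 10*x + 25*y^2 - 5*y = 2*x^3 + x^2*(-11*y - 2) + x*(5*y^2 + 32*y - 20) - 20*y^2 + 48*y - 16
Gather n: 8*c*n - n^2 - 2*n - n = -n^2 + n*(8*c - 3)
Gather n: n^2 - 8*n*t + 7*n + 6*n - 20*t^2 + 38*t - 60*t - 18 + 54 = n^2 + n*(13 - 8*t) - 20*t^2 - 22*t + 36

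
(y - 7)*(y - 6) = y^2 - 13*y + 42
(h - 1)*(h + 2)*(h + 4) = h^3 + 5*h^2 + 2*h - 8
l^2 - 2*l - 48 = (l - 8)*(l + 6)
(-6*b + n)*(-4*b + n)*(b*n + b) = 24*b^3*n + 24*b^3 - 10*b^2*n^2 - 10*b^2*n + b*n^3 + b*n^2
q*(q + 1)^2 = q^3 + 2*q^2 + q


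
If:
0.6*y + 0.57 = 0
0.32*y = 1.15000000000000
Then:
No Solution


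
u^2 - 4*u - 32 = (u - 8)*(u + 4)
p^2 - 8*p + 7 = (p - 7)*(p - 1)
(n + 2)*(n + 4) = n^2 + 6*n + 8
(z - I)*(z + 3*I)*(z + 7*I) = z^3 + 9*I*z^2 - 11*z + 21*I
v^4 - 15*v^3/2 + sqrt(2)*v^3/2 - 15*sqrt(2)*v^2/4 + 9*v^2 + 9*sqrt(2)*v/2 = v*(v - 6)*(v - 3/2)*(v + sqrt(2)/2)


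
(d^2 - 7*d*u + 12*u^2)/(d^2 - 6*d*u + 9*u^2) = (-d + 4*u)/(-d + 3*u)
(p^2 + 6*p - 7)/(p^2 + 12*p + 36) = (p^2 + 6*p - 7)/(p^2 + 12*p + 36)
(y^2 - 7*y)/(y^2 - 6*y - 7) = y/(y + 1)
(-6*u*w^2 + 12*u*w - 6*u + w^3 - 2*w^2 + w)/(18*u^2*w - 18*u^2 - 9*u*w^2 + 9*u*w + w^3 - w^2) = (1 - w)/(3*u - w)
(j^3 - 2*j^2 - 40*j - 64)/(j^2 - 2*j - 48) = (j^2 + 6*j + 8)/(j + 6)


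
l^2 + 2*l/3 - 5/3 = (l - 1)*(l + 5/3)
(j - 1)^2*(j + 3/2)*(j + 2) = j^4 + 3*j^3/2 - 3*j^2 - 5*j/2 + 3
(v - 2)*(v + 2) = v^2 - 4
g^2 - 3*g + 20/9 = (g - 5/3)*(g - 4/3)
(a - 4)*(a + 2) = a^2 - 2*a - 8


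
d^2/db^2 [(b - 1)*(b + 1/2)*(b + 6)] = 6*b + 11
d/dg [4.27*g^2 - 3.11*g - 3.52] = 8.54*g - 3.11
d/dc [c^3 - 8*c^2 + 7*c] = 3*c^2 - 16*c + 7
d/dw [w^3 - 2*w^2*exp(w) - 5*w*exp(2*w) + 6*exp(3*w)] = -2*w^2*exp(w) + 3*w^2 - 10*w*exp(2*w) - 4*w*exp(w) + 18*exp(3*w) - 5*exp(2*w)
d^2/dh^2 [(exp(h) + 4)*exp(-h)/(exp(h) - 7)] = (exp(3*h) + 23*exp(2*h) - 84*exp(h) + 196)*exp(-h)/(exp(3*h) - 21*exp(2*h) + 147*exp(h) - 343)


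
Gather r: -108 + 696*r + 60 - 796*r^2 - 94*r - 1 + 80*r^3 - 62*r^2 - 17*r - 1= 80*r^3 - 858*r^2 + 585*r - 50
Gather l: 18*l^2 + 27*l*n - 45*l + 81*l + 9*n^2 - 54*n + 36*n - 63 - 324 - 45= 18*l^2 + l*(27*n + 36) + 9*n^2 - 18*n - 432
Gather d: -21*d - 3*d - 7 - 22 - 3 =-24*d - 32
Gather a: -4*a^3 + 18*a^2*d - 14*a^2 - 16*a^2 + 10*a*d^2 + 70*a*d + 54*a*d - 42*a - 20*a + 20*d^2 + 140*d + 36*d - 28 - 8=-4*a^3 + a^2*(18*d - 30) + a*(10*d^2 + 124*d - 62) + 20*d^2 + 176*d - 36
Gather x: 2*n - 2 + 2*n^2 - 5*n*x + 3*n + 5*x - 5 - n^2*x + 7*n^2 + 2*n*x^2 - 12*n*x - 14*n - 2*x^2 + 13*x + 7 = 9*n^2 - 9*n + x^2*(2*n - 2) + x*(-n^2 - 17*n + 18)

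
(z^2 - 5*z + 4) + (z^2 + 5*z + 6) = 2*z^2 + 10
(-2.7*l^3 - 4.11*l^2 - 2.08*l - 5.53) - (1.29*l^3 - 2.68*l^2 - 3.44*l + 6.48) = -3.99*l^3 - 1.43*l^2 + 1.36*l - 12.01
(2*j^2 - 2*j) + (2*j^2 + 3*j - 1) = 4*j^2 + j - 1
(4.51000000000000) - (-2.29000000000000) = 6.80000000000000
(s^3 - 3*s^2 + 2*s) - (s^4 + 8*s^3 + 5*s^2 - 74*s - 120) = -s^4 - 7*s^3 - 8*s^2 + 76*s + 120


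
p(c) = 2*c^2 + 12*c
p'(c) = 4*c + 12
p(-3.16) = -17.95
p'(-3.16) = -0.64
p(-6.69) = 9.23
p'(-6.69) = -14.76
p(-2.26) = -16.90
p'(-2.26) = 2.96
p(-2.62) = -17.71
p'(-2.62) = 1.52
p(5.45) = 124.80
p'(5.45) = 33.80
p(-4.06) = -15.75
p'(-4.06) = -4.24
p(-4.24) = -14.92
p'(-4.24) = -4.96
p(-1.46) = -13.26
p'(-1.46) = 6.16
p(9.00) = 270.00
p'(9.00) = 48.00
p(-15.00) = 270.00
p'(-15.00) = -48.00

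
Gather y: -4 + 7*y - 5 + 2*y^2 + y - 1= 2*y^2 + 8*y - 10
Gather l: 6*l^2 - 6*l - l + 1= 6*l^2 - 7*l + 1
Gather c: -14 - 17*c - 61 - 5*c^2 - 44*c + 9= -5*c^2 - 61*c - 66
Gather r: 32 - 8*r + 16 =48 - 8*r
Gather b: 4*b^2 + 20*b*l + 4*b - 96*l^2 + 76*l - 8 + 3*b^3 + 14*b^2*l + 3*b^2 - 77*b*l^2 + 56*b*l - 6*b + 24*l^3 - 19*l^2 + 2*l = 3*b^3 + b^2*(14*l + 7) + b*(-77*l^2 + 76*l - 2) + 24*l^3 - 115*l^2 + 78*l - 8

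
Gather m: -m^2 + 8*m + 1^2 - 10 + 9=-m^2 + 8*m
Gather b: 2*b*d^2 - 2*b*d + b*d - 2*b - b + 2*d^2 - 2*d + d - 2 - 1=b*(2*d^2 - d - 3) + 2*d^2 - d - 3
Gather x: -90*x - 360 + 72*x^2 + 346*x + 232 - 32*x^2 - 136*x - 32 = 40*x^2 + 120*x - 160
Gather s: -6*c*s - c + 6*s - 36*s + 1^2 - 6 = -c + s*(-6*c - 30) - 5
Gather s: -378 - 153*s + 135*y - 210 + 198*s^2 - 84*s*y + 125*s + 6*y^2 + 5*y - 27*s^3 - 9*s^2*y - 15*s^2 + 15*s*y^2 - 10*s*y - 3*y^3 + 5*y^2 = -27*s^3 + s^2*(183 - 9*y) + s*(15*y^2 - 94*y - 28) - 3*y^3 + 11*y^2 + 140*y - 588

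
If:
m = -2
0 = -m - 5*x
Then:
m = -2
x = 2/5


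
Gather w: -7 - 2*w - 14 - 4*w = -6*w - 21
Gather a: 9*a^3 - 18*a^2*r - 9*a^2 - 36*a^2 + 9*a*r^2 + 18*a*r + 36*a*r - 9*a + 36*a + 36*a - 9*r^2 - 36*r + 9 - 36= 9*a^3 + a^2*(-18*r - 45) + a*(9*r^2 + 54*r + 63) - 9*r^2 - 36*r - 27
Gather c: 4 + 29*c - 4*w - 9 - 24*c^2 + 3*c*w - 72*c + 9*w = -24*c^2 + c*(3*w - 43) + 5*w - 5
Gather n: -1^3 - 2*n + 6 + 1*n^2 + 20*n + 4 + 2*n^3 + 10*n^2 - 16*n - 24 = 2*n^3 + 11*n^2 + 2*n - 15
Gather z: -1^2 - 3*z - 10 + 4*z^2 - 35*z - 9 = 4*z^2 - 38*z - 20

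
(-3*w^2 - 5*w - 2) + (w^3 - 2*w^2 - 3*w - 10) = w^3 - 5*w^2 - 8*w - 12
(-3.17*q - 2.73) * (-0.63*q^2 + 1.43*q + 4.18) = 1.9971*q^3 - 2.8132*q^2 - 17.1545*q - 11.4114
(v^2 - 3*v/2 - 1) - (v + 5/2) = v^2 - 5*v/2 - 7/2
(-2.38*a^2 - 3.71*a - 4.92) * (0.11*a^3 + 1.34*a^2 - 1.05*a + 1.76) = -0.2618*a^5 - 3.5973*a^4 - 3.0136*a^3 - 6.8861*a^2 - 1.3636*a - 8.6592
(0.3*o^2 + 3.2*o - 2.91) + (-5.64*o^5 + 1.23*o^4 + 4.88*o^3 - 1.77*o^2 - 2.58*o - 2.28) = -5.64*o^5 + 1.23*o^4 + 4.88*o^3 - 1.47*o^2 + 0.62*o - 5.19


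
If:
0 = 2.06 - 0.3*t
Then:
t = 6.87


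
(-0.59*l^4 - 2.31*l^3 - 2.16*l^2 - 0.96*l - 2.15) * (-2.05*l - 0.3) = 1.2095*l^5 + 4.9125*l^4 + 5.121*l^3 + 2.616*l^2 + 4.6955*l + 0.645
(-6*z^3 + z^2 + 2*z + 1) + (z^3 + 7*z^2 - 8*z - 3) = -5*z^3 + 8*z^2 - 6*z - 2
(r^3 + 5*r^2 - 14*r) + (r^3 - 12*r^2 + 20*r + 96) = 2*r^3 - 7*r^2 + 6*r + 96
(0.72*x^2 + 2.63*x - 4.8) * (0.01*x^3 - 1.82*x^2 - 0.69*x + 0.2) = 0.0072*x^5 - 1.2841*x^4 - 5.3314*x^3 + 7.0653*x^2 + 3.838*x - 0.96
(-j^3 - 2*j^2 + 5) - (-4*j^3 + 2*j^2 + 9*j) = 3*j^3 - 4*j^2 - 9*j + 5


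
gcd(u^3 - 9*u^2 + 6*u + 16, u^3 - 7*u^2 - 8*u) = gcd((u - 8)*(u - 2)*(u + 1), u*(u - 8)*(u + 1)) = u^2 - 7*u - 8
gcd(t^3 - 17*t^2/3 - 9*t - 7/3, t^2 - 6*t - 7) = t^2 - 6*t - 7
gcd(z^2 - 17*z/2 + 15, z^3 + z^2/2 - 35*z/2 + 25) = z - 5/2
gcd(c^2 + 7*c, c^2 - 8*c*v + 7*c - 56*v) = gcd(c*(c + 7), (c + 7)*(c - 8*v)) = c + 7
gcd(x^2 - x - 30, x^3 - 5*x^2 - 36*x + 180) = x - 6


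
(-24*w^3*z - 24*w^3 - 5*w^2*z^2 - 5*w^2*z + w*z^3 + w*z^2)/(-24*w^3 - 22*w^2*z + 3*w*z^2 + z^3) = w*(24*w^2*z + 24*w^2 + 5*w*z^2 + 5*w*z - z^3 - z^2)/(24*w^3 + 22*w^2*z - 3*w*z^2 - z^3)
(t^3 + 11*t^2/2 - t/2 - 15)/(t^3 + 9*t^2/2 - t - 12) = (t + 5)/(t + 4)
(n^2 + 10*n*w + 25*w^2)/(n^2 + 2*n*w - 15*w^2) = (-n - 5*w)/(-n + 3*w)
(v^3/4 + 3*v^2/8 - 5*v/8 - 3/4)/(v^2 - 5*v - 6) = (2*v^2 + v - 6)/(8*(v - 6))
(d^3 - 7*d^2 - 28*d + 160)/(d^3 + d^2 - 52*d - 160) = (d - 4)/(d + 4)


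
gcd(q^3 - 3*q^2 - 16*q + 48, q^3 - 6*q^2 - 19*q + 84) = q^2 + q - 12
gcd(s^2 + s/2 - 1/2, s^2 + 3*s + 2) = s + 1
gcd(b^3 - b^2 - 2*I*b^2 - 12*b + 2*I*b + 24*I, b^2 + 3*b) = b + 3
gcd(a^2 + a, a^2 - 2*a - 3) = a + 1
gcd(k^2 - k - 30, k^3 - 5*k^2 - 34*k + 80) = k + 5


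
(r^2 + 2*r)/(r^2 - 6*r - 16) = r/(r - 8)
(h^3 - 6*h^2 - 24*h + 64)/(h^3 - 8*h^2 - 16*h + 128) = (h - 2)/(h - 4)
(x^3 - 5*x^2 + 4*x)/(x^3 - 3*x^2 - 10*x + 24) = x*(x - 1)/(x^2 + x - 6)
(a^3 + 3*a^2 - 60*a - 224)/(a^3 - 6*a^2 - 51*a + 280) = (a + 4)/(a - 5)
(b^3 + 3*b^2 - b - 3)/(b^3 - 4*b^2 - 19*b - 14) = (b^2 + 2*b - 3)/(b^2 - 5*b - 14)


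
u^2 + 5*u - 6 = (u - 1)*(u + 6)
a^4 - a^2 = a^2*(a - 1)*(a + 1)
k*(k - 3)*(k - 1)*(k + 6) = k^4 + 2*k^3 - 21*k^2 + 18*k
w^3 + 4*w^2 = w^2*(w + 4)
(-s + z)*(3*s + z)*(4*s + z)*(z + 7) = -12*s^3*z - 84*s^3 + 5*s^2*z^2 + 35*s^2*z + 6*s*z^3 + 42*s*z^2 + z^4 + 7*z^3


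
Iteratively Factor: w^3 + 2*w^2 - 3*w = (w)*(w^2 + 2*w - 3) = w*(w + 3)*(w - 1)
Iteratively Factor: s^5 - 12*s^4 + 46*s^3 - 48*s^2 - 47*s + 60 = (s - 5)*(s^4 - 7*s^3 + 11*s^2 + 7*s - 12) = (s - 5)*(s - 1)*(s^3 - 6*s^2 + 5*s + 12) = (s - 5)*(s - 4)*(s - 1)*(s^2 - 2*s - 3) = (s - 5)*(s - 4)*(s - 1)*(s + 1)*(s - 3)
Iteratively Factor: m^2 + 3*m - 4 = (m - 1)*(m + 4)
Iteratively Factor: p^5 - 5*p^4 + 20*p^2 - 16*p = (p + 2)*(p^4 - 7*p^3 + 14*p^2 - 8*p) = (p - 4)*(p + 2)*(p^3 - 3*p^2 + 2*p) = (p - 4)*(p - 2)*(p + 2)*(p^2 - p) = p*(p - 4)*(p - 2)*(p + 2)*(p - 1)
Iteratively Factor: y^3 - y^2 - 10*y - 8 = (y + 2)*(y^2 - 3*y - 4) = (y - 4)*(y + 2)*(y + 1)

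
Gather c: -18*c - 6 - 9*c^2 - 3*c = -9*c^2 - 21*c - 6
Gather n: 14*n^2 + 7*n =14*n^2 + 7*n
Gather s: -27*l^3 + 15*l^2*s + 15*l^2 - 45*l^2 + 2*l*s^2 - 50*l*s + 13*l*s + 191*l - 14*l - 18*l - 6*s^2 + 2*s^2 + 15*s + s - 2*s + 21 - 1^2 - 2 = -27*l^3 - 30*l^2 + 159*l + s^2*(2*l - 4) + s*(15*l^2 - 37*l + 14) + 18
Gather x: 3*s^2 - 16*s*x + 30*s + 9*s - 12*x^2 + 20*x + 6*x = 3*s^2 + 39*s - 12*x^2 + x*(26 - 16*s)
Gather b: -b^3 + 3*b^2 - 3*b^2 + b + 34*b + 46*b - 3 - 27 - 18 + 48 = -b^3 + 81*b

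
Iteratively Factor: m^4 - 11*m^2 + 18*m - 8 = (m - 1)*(m^3 + m^2 - 10*m + 8) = (m - 1)*(m + 4)*(m^2 - 3*m + 2) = (m - 1)^2*(m + 4)*(m - 2)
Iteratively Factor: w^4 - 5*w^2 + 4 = (w - 2)*(w^3 + 2*w^2 - w - 2) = (w - 2)*(w - 1)*(w^2 + 3*w + 2) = (w - 2)*(w - 1)*(w + 2)*(w + 1)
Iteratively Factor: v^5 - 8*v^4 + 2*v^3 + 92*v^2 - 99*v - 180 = (v + 3)*(v^4 - 11*v^3 + 35*v^2 - 13*v - 60) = (v - 4)*(v + 3)*(v^3 - 7*v^2 + 7*v + 15) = (v - 4)*(v + 1)*(v + 3)*(v^2 - 8*v + 15) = (v - 4)*(v - 3)*(v + 1)*(v + 3)*(v - 5)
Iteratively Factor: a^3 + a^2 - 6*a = (a)*(a^2 + a - 6) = a*(a - 2)*(a + 3)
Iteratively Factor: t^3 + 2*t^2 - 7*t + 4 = (t - 1)*(t^2 + 3*t - 4) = (t - 1)^2*(t + 4)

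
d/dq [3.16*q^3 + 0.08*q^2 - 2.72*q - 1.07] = 9.48*q^2 + 0.16*q - 2.72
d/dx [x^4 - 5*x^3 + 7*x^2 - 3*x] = 4*x^3 - 15*x^2 + 14*x - 3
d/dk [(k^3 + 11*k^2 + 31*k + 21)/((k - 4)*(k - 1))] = (k^4 - 10*k^3 - 74*k^2 + 46*k + 229)/(k^4 - 10*k^3 + 33*k^2 - 40*k + 16)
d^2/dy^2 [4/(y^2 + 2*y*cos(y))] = 8*(y*(y + 2*cos(y))*(y*cos(y) + 2*sin(y) - 1) + 4*(-y*sin(y) + y + cos(y))^2)/(y^3*(y + 2*cos(y))^3)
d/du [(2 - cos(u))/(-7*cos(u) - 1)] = -15*sin(u)/(7*cos(u) + 1)^2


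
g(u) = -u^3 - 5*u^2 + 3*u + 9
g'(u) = -3*u^2 - 10*u + 3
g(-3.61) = -19.94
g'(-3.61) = 0.00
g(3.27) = -69.62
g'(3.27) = -61.78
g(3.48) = -83.26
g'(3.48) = -68.13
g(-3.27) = -19.31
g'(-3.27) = 3.62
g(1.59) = -2.89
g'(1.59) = -20.48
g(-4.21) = -17.63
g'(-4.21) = -8.07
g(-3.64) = -19.94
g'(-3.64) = -0.35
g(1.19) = 3.80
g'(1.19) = -13.15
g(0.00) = 9.00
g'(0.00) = 3.00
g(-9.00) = 306.00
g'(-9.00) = -150.00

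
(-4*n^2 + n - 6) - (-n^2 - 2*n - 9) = -3*n^2 + 3*n + 3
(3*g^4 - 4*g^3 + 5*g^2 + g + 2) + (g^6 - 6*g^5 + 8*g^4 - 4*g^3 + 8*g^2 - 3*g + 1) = g^6 - 6*g^5 + 11*g^4 - 8*g^3 + 13*g^2 - 2*g + 3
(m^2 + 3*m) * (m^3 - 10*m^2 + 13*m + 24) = m^5 - 7*m^4 - 17*m^3 + 63*m^2 + 72*m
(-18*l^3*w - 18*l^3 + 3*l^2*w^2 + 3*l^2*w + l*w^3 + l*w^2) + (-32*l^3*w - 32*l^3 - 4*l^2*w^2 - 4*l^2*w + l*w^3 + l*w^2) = -50*l^3*w - 50*l^3 - l^2*w^2 - l^2*w + 2*l*w^3 + 2*l*w^2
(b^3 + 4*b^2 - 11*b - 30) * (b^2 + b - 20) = b^5 + 5*b^4 - 27*b^3 - 121*b^2 + 190*b + 600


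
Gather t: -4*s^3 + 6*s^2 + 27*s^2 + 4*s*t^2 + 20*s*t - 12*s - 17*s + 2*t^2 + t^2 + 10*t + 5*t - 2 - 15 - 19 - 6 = -4*s^3 + 33*s^2 - 29*s + t^2*(4*s + 3) + t*(20*s + 15) - 42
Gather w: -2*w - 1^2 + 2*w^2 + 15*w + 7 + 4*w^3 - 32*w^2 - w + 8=4*w^3 - 30*w^2 + 12*w + 14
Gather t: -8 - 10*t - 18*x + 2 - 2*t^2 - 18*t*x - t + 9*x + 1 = -2*t^2 + t*(-18*x - 11) - 9*x - 5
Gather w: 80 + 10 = 90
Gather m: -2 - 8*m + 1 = -8*m - 1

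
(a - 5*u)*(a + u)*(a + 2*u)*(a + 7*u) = a^4 + 5*a^3*u - 27*a^2*u^2 - 101*a*u^3 - 70*u^4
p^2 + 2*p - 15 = (p - 3)*(p + 5)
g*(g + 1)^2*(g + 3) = g^4 + 5*g^3 + 7*g^2 + 3*g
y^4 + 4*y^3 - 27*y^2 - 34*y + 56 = (y - 4)*(y - 1)*(y + 2)*(y + 7)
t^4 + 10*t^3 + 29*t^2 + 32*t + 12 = (t + 1)^2*(t + 2)*(t + 6)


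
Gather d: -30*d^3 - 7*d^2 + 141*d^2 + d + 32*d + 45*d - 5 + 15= -30*d^3 + 134*d^2 + 78*d + 10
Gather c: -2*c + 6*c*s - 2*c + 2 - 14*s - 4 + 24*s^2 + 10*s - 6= c*(6*s - 4) + 24*s^2 - 4*s - 8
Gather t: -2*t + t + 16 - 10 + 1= 7 - t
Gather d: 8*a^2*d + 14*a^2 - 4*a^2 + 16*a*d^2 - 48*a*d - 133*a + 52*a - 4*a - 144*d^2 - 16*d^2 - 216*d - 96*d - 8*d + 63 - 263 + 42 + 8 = 10*a^2 - 85*a + d^2*(16*a - 160) + d*(8*a^2 - 48*a - 320) - 150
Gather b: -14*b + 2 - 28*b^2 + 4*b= -28*b^2 - 10*b + 2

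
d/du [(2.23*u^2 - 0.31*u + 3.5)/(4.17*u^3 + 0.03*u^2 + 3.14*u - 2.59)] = (-9.2991*u^4 + 2.5854*u^3 - 36.7735*u^2 - 11.7614*u - 10.1871)/(17.3889*u^6 + 0.2502*u^5 + 26.1885*u^4 - 21.4122*u^3 + 9.7042*u^2 - 16.2652*u + 6.7081)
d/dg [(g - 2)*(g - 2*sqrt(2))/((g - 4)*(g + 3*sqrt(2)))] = (-(g - 4)*(g - 2)*(g - 2*sqrt(2)) + 2*(g - 4)*(g + 3*sqrt(2))*(g - sqrt(2) - 1) - (g - 2)*(g - 2*sqrt(2))*(g + 3*sqrt(2)))/((g - 4)^2*(g + 3*sqrt(2))^2)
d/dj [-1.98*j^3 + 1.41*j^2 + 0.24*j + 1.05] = -5.94*j^2 + 2.82*j + 0.24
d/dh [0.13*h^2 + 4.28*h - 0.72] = 0.26*h + 4.28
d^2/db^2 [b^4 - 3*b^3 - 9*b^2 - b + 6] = 12*b^2 - 18*b - 18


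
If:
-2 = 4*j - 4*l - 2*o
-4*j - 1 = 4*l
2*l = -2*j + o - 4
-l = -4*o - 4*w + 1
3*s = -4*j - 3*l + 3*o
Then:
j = 1/2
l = -3/4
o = 7/2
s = 43/12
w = -55/16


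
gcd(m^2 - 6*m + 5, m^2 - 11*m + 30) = m - 5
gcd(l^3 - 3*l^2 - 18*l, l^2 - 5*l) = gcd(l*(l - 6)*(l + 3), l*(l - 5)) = l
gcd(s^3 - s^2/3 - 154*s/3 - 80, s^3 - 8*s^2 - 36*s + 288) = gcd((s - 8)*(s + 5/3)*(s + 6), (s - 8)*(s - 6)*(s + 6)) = s^2 - 2*s - 48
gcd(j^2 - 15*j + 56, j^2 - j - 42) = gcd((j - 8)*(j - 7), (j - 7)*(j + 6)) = j - 7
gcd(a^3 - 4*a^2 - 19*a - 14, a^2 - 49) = a - 7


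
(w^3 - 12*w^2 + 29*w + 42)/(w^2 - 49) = (w^2 - 5*w - 6)/(w + 7)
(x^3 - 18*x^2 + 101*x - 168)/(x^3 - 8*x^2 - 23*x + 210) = (x^2 - 11*x + 24)/(x^2 - x - 30)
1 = 1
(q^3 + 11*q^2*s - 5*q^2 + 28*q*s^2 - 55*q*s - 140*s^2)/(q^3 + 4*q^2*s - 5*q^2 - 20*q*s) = (q + 7*s)/q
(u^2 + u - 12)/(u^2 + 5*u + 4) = (u - 3)/(u + 1)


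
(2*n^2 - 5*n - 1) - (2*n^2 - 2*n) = -3*n - 1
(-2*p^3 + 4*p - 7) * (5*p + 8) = -10*p^4 - 16*p^3 + 20*p^2 - 3*p - 56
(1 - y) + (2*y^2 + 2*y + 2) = 2*y^2 + y + 3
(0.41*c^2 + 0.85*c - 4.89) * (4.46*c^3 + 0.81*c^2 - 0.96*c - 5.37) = 1.8286*c^5 + 4.1231*c^4 - 21.5145*c^3 - 6.9786*c^2 + 0.1299*c + 26.2593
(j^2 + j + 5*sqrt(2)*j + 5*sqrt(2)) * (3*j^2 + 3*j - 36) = 3*j^4 + 6*j^3 + 15*sqrt(2)*j^3 - 33*j^2 + 30*sqrt(2)*j^2 - 165*sqrt(2)*j - 36*j - 180*sqrt(2)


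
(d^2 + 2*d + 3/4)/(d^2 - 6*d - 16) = (d^2 + 2*d + 3/4)/(d^2 - 6*d - 16)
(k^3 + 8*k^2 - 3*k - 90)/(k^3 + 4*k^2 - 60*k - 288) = (k^2 + 2*k - 15)/(k^2 - 2*k - 48)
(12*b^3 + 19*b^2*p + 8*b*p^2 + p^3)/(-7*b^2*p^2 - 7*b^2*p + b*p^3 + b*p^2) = (12*b^3 + 19*b^2*p + 8*b*p^2 + p^3)/(b*p*(-7*b*p - 7*b + p^2 + p))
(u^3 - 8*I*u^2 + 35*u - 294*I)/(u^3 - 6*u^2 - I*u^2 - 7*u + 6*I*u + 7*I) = (u^3 - 8*I*u^2 + 35*u - 294*I)/(u^3 - u^2*(6 + I) + u*(-7 + 6*I) + 7*I)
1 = 1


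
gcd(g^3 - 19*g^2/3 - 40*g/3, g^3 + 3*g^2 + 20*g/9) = g^2 + 5*g/3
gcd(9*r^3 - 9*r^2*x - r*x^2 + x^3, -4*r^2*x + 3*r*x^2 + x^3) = -r + x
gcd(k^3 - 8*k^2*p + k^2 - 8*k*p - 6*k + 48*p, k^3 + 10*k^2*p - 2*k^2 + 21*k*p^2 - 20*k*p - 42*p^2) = k - 2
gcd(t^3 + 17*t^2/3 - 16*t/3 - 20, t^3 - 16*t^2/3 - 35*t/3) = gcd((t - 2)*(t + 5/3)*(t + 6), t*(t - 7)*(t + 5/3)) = t + 5/3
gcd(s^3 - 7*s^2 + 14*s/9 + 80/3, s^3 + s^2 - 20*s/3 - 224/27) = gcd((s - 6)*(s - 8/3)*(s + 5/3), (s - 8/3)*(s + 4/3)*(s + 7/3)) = s - 8/3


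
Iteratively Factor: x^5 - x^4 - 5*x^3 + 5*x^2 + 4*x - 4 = (x - 1)*(x^4 - 5*x^2 + 4) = (x - 1)*(x + 2)*(x^3 - 2*x^2 - x + 2) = (x - 1)^2*(x + 2)*(x^2 - x - 2) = (x - 1)^2*(x + 1)*(x + 2)*(x - 2)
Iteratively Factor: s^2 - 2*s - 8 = (s + 2)*(s - 4)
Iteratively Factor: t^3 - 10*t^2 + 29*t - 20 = (t - 1)*(t^2 - 9*t + 20) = (t - 5)*(t - 1)*(t - 4)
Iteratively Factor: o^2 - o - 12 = (o - 4)*(o + 3)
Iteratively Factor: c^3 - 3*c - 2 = (c - 2)*(c^2 + 2*c + 1) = (c - 2)*(c + 1)*(c + 1)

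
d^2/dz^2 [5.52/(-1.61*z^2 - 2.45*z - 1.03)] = (28.616784*z^2 + 43.54728*z - 5.52*(3.22*z + 2.45)*(6.44*z + 4.9) + 18.307632)/(1.61*z^2 + 2.45*z + 1.03)^3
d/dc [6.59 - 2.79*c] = -2.79000000000000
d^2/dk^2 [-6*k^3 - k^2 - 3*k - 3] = -36*k - 2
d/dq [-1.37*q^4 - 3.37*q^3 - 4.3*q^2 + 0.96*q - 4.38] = -5.48*q^3 - 10.11*q^2 - 8.6*q + 0.96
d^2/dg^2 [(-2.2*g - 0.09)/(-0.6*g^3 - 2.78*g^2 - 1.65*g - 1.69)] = (4.752*g^5 + 22.4064*g^4 + 32.05088*g^3 - 22.061664*g^2 - 60.08682*g - 12.625026)/(0.216*g^9 + 3.0024*g^8 + 15.69312*g^7 + 39.823352*g^6 + 60.0696*g^5 + 71.927238*g^4 + 56.145285*g^3 + 37.622949*g^2 + 14.137695*g + 4.826809)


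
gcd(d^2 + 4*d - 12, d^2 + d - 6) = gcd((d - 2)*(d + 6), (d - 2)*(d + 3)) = d - 2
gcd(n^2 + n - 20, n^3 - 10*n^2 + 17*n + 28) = n - 4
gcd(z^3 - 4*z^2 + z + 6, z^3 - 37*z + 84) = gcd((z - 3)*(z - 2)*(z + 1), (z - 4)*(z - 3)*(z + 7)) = z - 3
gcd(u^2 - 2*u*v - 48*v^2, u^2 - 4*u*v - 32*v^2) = u - 8*v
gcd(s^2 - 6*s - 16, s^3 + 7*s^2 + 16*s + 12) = s + 2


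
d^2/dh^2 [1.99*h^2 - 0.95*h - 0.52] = 3.98000000000000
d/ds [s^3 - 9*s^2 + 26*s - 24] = 3*s^2 - 18*s + 26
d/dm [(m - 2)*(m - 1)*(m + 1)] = 3*m^2 - 4*m - 1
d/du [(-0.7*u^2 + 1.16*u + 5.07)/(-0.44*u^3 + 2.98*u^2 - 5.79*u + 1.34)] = (-0.308*u^4 + 1.0208*u^3 + 7.2886*u^2 - 32.0932*u + 30.9097)/(0.1936*u^6 - 2.6224*u^5 + 13.9756*u^4 - 35.6876*u^3 + 41.5105*u^2 - 15.5172*u + 1.7956)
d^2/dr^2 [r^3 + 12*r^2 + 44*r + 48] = 6*r + 24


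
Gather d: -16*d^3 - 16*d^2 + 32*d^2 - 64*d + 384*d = -16*d^3 + 16*d^2 + 320*d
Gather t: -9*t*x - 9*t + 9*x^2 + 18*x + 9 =t*(-9*x - 9) + 9*x^2 + 18*x + 9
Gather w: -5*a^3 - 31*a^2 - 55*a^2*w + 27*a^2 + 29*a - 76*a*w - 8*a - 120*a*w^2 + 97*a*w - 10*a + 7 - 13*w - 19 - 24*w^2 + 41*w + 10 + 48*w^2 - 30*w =-5*a^3 - 4*a^2 + 11*a + w^2*(24 - 120*a) + w*(-55*a^2 + 21*a - 2) - 2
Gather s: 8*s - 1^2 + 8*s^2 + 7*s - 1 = 8*s^2 + 15*s - 2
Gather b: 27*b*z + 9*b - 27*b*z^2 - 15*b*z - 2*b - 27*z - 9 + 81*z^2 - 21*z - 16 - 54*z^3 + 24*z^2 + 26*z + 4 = b*(-27*z^2 + 12*z + 7) - 54*z^3 + 105*z^2 - 22*z - 21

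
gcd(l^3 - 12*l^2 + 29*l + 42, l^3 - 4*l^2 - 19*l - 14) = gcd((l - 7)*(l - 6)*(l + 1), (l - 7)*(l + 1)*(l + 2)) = l^2 - 6*l - 7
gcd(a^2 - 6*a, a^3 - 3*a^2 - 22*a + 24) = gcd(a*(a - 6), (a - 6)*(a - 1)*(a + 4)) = a - 6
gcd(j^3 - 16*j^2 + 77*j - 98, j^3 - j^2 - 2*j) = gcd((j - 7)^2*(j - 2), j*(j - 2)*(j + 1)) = j - 2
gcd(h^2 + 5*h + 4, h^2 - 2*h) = 1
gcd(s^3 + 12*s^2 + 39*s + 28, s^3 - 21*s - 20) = s^2 + 5*s + 4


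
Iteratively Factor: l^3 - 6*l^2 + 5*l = (l)*(l^2 - 6*l + 5) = l*(l - 5)*(l - 1)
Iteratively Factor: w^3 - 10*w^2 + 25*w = (w - 5)*(w^2 - 5*w) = (w - 5)^2*(w)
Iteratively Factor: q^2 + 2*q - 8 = (q + 4)*(q - 2)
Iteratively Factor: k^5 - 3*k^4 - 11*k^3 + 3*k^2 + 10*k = (k)*(k^4 - 3*k^3 - 11*k^2 + 3*k + 10) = k*(k + 1)*(k^3 - 4*k^2 - 7*k + 10) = k*(k + 1)*(k + 2)*(k^2 - 6*k + 5) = k*(k - 1)*(k + 1)*(k + 2)*(k - 5)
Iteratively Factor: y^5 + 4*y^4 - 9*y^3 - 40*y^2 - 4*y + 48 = (y + 4)*(y^4 - 9*y^2 - 4*y + 12) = (y - 3)*(y + 4)*(y^3 + 3*y^2 - 4) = (y - 3)*(y + 2)*(y + 4)*(y^2 + y - 2) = (y - 3)*(y + 2)^2*(y + 4)*(y - 1)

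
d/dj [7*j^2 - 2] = 14*j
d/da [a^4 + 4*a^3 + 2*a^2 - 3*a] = 4*a^3 + 12*a^2 + 4*a - 3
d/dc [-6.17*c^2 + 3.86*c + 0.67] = 3.86 - 12.34*c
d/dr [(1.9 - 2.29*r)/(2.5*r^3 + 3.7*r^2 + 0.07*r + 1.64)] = (11.45*r^3 - 5.777*r^2 - 14.06*r - 3.8886)/(6.25*r^6 + 18.5*r^5 + 14.04*r^4 + 8.718*r^3 + 12.1409*r^2 + 0.2296*r + 2.6896)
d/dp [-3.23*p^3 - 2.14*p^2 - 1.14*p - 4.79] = -9.69*p^2 - 4.28*p - 1.14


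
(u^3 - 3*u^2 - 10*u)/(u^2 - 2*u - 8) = u*(u - 5)/(u - 4)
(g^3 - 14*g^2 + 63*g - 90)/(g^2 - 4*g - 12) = (g^2 - 8*g + 15)/(g + 2)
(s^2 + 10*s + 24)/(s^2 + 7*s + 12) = (s + 6)/(s + 3)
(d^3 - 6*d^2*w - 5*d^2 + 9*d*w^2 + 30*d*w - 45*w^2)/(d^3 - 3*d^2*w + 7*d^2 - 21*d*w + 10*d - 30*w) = (d^2 - 3*d*w - 5*d + 15*w)/(d^2 + 7*d + 10)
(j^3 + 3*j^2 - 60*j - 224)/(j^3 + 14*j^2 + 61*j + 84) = (j - 8)/(j + 3)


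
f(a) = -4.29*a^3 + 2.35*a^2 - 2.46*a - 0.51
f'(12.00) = -1799.34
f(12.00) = -7104.75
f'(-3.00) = -132.39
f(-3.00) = 143.85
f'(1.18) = -14.83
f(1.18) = -7.19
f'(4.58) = -250.90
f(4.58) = -374.63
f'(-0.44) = -7.02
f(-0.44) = 1.39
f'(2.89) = -96.37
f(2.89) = -91.54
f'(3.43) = -137.75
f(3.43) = -154.42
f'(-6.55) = -585.40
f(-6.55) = 1321.96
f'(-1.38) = -33.46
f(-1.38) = 18.63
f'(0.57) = -3.96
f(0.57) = -1.94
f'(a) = -12.87*a^2 + 4.7*a - 2.46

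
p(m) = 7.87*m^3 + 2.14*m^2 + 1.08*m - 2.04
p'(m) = 23.61*m^2 + 4.28*m + 1.08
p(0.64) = 1.59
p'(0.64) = 13.49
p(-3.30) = -265.12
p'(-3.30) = 244.07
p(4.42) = 724.12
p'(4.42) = 481.25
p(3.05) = 244.45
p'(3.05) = 233.77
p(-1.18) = -13.27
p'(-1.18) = 28.90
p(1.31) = 20.74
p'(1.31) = 47.20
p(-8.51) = -4706.49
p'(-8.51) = 1674.50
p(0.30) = -1.31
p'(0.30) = 4.49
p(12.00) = 13918.44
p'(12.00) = 3452.28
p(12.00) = 13918.44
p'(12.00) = 3452.28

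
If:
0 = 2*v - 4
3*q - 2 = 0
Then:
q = 2/3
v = 2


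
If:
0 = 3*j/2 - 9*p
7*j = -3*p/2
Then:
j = 0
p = 0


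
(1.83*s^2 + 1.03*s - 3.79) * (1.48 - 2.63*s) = -4.8129*s^3 - 0.000499999999999723*s^2 + 11.4921*s - 5.6092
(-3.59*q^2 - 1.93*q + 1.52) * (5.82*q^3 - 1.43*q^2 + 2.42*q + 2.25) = -20.8938*q^5 - 6.0989*q^4 + 2.9185*q^3 - 14.9217*q^2 - 0.6641*q + 3.42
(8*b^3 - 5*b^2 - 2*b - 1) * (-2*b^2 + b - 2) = -16*b^5 + 18*b^4 - 17*b^3 + 10*b^2 + 3*b + 2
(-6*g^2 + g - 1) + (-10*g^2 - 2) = -16*g^2 + g - 3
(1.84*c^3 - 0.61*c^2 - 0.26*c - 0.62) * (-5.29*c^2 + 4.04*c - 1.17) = -9.7336*c^5 + 10.6605*c^4 - 3.2418*c^3 + 2.9431*c^2 - 2.2006*c + 0.7254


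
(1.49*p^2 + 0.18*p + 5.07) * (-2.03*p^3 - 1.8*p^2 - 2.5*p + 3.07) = -3.0247*p^5 - 3.0474*p^4 - 14.3411*p^3 - 5.0017*p^2 - 12.1224*p + 15.5649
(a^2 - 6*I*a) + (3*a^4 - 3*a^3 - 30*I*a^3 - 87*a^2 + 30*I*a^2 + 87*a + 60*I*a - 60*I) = 3*a^4 - 3*a^3 - 30*I*a^3 - 86*a^2 + 30*I*a^2 + 87*a + 54*I*a - 60*I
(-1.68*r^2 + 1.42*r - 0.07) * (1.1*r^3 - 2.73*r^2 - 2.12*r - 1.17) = -1.848*r^5 + 6.1484*r^4 - 0.392*r^3 - 0.8537*r^2 - 1.513*r + 0.0819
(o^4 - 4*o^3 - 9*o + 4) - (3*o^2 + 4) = o^4 - 4*o^3 - 3*o^2 - 9*o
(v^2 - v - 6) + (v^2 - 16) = 2*v^2 - v - 22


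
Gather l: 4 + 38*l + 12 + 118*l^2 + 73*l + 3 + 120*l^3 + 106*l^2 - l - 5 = 120*l^3 + 224*l^2 + 110*l + 14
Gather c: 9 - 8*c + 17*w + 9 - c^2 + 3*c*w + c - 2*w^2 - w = -c^2 + c*(3*w - 7) - 2*w^2 + 16*w + 18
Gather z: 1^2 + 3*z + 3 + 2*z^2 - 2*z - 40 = 2*z^2 + z - 36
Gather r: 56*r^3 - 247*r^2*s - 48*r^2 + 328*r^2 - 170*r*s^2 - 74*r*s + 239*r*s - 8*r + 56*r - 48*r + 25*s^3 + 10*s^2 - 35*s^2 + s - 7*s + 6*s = 56*r^3 + r^2*(280 - 247*s) + r*(-170*s^2 + 165*s) + 25*s^3 - 25*s^2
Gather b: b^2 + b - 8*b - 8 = b^2 - 7*b - 8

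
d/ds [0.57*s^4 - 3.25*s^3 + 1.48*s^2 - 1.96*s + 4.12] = 2.28*s^3 - 9.75*s^2 + 2.96*s - 1.96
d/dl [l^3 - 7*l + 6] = 3*l^2 - 7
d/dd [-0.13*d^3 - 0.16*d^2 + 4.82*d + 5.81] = -0.39*d^2 - 0.32*d + 4.82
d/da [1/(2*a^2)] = -1/a^3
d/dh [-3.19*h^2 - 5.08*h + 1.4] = -6.38*h - 5.08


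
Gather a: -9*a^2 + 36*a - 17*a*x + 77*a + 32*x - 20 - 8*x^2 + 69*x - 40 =-9*a^2 + a*(113 - 17*x) - 8*x^2 + 101*x - 60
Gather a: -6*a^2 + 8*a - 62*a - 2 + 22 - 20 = -6*a^2 - 54*a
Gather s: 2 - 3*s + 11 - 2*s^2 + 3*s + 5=18 - 2*s^2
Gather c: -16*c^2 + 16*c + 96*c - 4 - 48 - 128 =-16*c^2 + 112*c - 180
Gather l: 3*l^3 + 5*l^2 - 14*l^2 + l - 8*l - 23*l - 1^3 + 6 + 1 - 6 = 3*l^3 - 9*l^2 - 30*l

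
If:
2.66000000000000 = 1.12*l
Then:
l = 2.38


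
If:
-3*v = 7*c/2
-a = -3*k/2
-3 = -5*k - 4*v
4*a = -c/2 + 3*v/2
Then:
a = 81/314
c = -72/157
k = 27/157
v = 84/157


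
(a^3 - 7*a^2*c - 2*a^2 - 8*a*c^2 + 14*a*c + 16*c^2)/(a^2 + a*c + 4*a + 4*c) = (a^2 - 8*a*c - 2*a + 16*c)/(a + 4)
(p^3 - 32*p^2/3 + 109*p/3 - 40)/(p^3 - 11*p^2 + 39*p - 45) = (p - 8/3)/(p - 3)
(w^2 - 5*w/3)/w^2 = (w - 5/3)/w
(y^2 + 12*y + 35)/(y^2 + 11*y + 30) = (y + 7)/(y + 6)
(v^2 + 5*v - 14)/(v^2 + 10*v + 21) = (v - 2)/(v + 3)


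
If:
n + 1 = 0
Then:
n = -1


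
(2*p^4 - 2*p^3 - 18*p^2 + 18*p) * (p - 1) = 2*p^5 - 4*p^4 - 16*p^3 + 36*p^2 - 18*p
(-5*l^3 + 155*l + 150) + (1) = -5*l^3 + 155*l + 151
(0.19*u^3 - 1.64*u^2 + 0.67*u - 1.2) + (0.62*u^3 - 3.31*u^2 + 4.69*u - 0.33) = 0.81*u^3 - 4.95*u^2 + 5.36*u - 1.53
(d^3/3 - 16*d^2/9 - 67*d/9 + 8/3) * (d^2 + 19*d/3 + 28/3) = d^5/3 + d^4/3 - 421*d^3/27 - 1649*d^2/27 - 1420*d/27 + 224/9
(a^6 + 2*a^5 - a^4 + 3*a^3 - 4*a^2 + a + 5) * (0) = 0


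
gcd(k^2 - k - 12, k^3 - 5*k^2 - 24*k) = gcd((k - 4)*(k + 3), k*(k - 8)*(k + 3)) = k + 3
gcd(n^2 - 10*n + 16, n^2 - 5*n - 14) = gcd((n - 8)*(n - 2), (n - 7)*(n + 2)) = 1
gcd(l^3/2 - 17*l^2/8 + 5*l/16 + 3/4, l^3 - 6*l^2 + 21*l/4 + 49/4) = 1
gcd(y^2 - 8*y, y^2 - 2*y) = y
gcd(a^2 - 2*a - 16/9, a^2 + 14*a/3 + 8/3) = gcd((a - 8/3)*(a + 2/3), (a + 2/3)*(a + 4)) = a + 2/3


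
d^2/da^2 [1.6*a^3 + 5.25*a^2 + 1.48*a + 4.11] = 9.6*a + 10.5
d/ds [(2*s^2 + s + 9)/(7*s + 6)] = (14*s^2 + 24*s - 57)/(49*s^2 + 84*s + 36)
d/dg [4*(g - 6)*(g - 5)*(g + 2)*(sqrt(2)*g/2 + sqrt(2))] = sqrt(2)*(8*g^3 - 42*g^2 - 40*g + 152)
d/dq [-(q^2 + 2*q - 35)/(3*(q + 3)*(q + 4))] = (-5*q^2 - 94*q - 269)/(3*(q^4 + 14*q^3 + 73*q^2 + 168*q + 144))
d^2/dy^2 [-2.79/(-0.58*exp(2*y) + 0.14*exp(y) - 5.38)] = ((0.3906 - 6.4728*exp(y))*(0.58*exp(2*y) - 0.14*exp(y) + 5.38) + 2.79*(1.16*exp(y) - 0.14)*(2.32*exp(y) - 0.28)*exp(y))*exp(y)/(0.58*exp(2*y) - 0.14*exp(y) + 5.38)^3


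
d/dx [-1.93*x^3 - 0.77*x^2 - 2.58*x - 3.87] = -5.79*x^2 - 1.54*x - 2.58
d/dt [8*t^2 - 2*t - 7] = 16*t - 2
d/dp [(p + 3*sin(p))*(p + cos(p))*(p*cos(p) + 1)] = -(p + 3*sin(p))*(p + cos(p))*(p*sin(p) - cos(p)) - (p + 3*sin(p))*(p*cos(p) + 1)*(sin(p) - 1) + (p + cos(p))*(p*cos(p) + 1)*(3*cos(p) + 1)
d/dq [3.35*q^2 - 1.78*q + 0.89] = 6.7*q - 1.78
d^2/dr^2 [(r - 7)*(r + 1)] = 2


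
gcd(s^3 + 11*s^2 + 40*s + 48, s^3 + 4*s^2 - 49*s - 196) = s + 4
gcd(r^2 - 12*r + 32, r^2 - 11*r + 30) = 1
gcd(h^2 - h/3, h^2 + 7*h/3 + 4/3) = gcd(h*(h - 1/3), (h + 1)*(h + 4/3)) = 1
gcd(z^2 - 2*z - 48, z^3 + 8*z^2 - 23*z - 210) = z + 6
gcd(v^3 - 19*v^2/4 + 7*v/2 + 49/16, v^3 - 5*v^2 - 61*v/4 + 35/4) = 1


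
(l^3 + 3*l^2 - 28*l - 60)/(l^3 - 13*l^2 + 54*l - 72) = (l^3 + 3*l^2 - 28*l - 60)/(l^3 - 13*l^2 + 54*l - 72)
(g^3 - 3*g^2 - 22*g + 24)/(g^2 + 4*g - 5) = (g^2 - 2*g - 24)/(g + 5)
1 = 1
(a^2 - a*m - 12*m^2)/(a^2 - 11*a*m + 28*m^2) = (a + 3*m)/(a - 7*m)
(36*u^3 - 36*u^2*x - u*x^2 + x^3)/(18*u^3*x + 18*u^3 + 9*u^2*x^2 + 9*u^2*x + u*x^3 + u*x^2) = (6*u^2 - 7*u*x + x^2)/(u*(3*u*x + 3*u + x^2 + x))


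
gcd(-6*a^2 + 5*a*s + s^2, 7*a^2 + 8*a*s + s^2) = 1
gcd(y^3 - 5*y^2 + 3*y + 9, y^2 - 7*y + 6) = 1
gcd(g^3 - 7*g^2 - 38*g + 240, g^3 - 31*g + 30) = g^2 + g - 30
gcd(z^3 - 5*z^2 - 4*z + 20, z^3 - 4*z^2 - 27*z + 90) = 1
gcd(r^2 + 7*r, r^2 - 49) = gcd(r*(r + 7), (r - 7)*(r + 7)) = r + 7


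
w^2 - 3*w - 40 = (w - 8)*(w + 5)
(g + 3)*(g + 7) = g^2 + 10*g + 21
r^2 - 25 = (r - 5)*(r + 5)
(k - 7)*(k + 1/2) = k^2 - 13*k/2 - 7/2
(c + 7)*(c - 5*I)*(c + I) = c^3 + 7*c^2 - 4*I*c^2 + 5*c - 28*I*c + 35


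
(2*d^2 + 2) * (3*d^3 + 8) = 6*d^5 + 6*d^3 + 16*d^2 + 16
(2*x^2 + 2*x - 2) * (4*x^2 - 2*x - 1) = 8*x^4 + 4*x^3 - 14*x^2 + 2*x + 2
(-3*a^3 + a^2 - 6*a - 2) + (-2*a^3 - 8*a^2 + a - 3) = -5*a^3 - 7*a^2 - 5*a - 5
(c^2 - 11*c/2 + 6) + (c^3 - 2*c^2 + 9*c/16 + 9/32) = c^3 - c^2 - 79*c/16 + 201/32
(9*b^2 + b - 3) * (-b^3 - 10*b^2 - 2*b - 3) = -9*b^5 - 91*b^4 - 25*b^3 + b^2 + 3*b + 9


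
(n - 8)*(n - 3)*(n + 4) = n^3 - 7*n^2 - 20*n + 96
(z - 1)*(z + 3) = z^2 + 2*z - 3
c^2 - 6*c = c*(c - 6)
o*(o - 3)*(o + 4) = o^3 + o^2 - 12*o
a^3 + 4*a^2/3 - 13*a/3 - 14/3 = (a - 2)*(a + 1)*(a + 7/3)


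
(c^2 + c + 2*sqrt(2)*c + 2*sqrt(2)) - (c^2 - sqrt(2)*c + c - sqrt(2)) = 3*sqrt(2)*c + 3*sqrt(2)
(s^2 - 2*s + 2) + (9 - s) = s^2 - 3*s + 11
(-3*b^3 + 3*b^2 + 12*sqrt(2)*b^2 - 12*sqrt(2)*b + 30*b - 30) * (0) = 0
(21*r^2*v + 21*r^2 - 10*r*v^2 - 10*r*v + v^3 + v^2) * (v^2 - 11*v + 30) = 21*r^2*v^3 - 210*r^2*v^2 + 399*r^2*v + 630*r^2 - 10*r*v^4 + 100*r*v^3 - 190*r*v^2 - 300*r*v + v^5 - 10*v^4 + 19*v^3 + 30*v^2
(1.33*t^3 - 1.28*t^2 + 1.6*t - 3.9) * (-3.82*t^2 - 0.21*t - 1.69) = -5.0806*t^5 + 4.6103*t^4 - 8.0909*t^3 + 16.7252*t^2 - 1.885*t + 6.591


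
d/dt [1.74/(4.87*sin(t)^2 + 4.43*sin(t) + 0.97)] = -(16.9476*sin(t) + 7.7082)*cos(t)/(4.87*sin(t)^2 + 4.43*sin(t) + 0.97)^2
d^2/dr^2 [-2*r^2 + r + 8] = -4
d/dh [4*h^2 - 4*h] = 8*h - 4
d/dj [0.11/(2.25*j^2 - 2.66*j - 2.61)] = (0.2926 - 0.495*j)/(-2.25*j^2 + 2.66*j + 2.61)^2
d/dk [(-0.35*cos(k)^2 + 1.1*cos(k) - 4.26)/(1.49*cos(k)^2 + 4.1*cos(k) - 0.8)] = (3.074*cos(k)^2 - 13.2548*cos(k) - 16.586)*sin(k)/(2.2201*cos(k)^4 + 12.218*cos(k)^3 + 14.426*cos(k)^2 - 6.56*cos(k) + 0.64)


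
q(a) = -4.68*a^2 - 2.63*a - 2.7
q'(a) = -9.36*a - 2.63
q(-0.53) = -2.62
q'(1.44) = -16.11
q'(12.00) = -114.95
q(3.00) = -52.71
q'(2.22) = -23.41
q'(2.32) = -24.35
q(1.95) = -25.62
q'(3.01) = -30.80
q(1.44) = -16.19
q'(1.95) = -20.88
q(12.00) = -708.18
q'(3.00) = -30.71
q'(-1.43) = 10.75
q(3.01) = -53.02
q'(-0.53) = 2.33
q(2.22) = -31.60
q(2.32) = -33.99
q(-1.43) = -8.51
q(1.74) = -21.45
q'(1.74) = -18.92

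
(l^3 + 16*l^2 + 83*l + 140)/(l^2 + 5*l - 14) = (l^2 + 9*l + 20)/(l - 2)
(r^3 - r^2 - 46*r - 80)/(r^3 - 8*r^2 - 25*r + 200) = (r + 2)/(r - 5)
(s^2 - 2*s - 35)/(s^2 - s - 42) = (s + 5)/(s + 6)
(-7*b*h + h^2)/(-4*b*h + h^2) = (7*b - h)/(4*b - h)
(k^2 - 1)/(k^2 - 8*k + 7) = (k + 1)/(k - 7)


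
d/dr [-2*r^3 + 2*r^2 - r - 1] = -6*r^2 + 4*r - 1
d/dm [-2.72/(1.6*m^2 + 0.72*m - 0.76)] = (8.704*m + 1.9584)/(1.6*m^2 + 0.72*m - 0.76)^2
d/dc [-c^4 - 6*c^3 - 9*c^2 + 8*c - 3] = -4*c^3 - 18*c^2 - 18*c + 8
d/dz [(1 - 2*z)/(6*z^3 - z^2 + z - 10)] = (-12*z^3 + 2*z^2 - 2*z + (2*z - 1)*(18*z^2 - 2*z + 1) + 20)/(6*z^3 - z^2 + z - 10)^2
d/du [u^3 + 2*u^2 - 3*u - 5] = 3*u^2 + 4*u - 3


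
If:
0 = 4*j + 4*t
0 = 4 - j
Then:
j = 4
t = -4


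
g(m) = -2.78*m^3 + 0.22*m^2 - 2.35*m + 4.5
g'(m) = -8.34*m^2 + 0.44*m - 2.35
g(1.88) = -17.61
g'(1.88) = -31.00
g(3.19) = -91.00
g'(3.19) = -85.82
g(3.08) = -81.88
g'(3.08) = -80.11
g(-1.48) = 17.47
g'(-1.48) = -21.27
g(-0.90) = 8.82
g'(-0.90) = -9.50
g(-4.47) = 267.69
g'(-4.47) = -170.96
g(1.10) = -1.52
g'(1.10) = -11.96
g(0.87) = 0.79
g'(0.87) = -8.28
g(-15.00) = 9471.75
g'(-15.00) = -1885.45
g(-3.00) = 88.59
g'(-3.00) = -78.73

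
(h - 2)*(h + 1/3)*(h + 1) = h^3 - 2*h^2/3 - 7*h/3 - 2/3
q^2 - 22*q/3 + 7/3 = (q - 7)*(q - 1/3)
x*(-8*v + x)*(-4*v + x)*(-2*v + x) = -64*v^3*x + 56*v^2*x^2 - 14*v*x^3 + x^4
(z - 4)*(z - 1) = z^2 - 5*z + 4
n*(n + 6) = n^2 + 6*n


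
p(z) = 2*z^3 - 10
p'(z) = 6*z^2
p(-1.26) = -14.00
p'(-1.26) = 9.53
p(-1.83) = -22.26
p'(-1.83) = 20.09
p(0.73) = -9.22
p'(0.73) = 3.20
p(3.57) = 81.00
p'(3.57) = 76.47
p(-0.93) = -11.61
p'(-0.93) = 5.19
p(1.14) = -7.04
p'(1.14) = 7.80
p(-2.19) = -31.01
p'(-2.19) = 28.78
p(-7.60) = -887.95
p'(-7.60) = 346.56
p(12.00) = 3446.00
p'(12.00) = 864.00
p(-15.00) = -6760.00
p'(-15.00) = 1350.00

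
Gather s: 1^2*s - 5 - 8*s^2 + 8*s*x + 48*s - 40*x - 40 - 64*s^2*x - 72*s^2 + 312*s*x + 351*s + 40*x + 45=s^2*(-64*x - 80) + s*(320*x + 400)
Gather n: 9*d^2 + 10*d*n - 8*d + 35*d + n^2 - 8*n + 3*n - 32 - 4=9*d^2 + 27*d + n^2 + n*(10*d - 5) - 36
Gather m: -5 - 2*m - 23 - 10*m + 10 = -12*m - 18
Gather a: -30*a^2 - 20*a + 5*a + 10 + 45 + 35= -30*a^2 - 15*a + 90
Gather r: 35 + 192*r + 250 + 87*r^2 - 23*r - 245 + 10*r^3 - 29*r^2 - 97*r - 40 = 10*r^3 + 58*r^2 + 72*r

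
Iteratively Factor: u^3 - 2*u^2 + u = (u - 1)*(u^2 - u) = (u - 1)^2*(u)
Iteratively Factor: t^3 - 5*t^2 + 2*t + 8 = (t + 1)*(t^2 - 6*t + 8) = (t - 2)*(t + 1)*(t - 4)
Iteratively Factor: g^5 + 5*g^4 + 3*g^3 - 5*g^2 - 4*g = (g - 1)*(g^4 + 6*g^3 + 9*g^2 + 4*g) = (g - 1)*(g + 1)*(g^3 + 5*g^2 + 4*g) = g*(g - 1)*(g + 1)*(g^2 + 5*g + 4) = g*(g - 1)*(g + 1)^2*(g + 4)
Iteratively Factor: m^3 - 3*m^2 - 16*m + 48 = (m - 4)*(m^2 + m - 12) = (m - 4)*(m + 4)*(m - 3)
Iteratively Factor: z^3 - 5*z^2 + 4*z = (z - 1)*(z^2 - 4*z) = (z - 4)*(z - 1)*(z)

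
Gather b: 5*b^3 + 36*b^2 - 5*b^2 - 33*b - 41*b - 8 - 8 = 5*b^3 + 31*b^2 - 74*b - 16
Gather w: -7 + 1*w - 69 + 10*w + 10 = 11*w - 66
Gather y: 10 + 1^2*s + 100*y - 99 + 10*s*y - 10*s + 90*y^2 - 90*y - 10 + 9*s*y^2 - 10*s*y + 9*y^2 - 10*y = -9*s + y^2*(9*s + 99) - 99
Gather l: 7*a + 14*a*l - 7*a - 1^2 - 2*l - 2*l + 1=l*(14*a - 4)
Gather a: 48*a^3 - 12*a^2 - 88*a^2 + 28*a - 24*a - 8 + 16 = 48*a^3 - 100*a^2 + 4*a + 8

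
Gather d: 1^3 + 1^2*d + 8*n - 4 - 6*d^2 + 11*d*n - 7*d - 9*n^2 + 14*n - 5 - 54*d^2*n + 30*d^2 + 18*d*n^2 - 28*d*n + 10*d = d^2*(24 - 54*n) + d*(18*n^2 - 17*n + 4) - 9*n^2 + 22*n - 8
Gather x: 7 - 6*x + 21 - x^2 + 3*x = -x^2 - 3*x + 28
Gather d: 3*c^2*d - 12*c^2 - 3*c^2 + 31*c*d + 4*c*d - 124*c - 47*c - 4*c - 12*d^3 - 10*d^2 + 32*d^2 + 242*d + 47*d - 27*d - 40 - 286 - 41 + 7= -15*c^2 - 175*c - 12*d^3 + 22*d^2 + d*(3*c^2 + 35*c + 262) - 360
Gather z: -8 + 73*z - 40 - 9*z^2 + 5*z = -9*z^2 + 78*z - 48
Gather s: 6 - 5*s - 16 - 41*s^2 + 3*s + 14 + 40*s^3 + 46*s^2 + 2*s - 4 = 40*s^3 + 5*s^2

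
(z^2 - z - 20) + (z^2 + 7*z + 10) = 2*z^2 + 6*z - 10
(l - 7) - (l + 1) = -8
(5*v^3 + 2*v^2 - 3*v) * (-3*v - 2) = -15*v^4 - 16*v^3 + 5*v^2 + 6*v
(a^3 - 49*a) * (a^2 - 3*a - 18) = a^5 - 3*a^4 - 67*a^3 + 147*a^2 + 882*a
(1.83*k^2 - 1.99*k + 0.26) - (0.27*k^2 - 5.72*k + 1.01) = 1.56*k^2 + 3.73*k - 0.75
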